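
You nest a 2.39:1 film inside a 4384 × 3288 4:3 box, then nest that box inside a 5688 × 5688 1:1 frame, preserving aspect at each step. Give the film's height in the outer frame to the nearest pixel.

First fit — 2.39:1 into 4384×3288 spans the width: 4384.00 × 1834.31.
4:3 in 5688×5688: fills the width, so the intermediate becomes 5688.00 × 4266.00 — a scale of ×1.2974.
So the film's height is 1834.31 × 1.2974 ≈ 2379.92.

2380 px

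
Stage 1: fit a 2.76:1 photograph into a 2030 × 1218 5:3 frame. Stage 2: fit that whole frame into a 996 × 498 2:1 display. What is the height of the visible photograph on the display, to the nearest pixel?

First fit — 2.76:1 into 2030×1218 spans the width: 2030.00 × 735.51.
The 5:3 canvas is height-limited in 996×498, giving 830.00 × 498.00; scale factor 0.4089.
So the photograph's height is 735.51 × 0.4089 ≈ 300.72.

301 px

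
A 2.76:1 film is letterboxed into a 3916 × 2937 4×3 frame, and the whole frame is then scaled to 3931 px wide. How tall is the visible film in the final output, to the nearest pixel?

1424 px

At 3916×2937 the film is width-limited, so height = 3916 / 2.760 ≈ 1418.84 px.
Scaling 3916 → 3931 is ×1.0038, so the height becomes 1418.84 × 1.0038 ≈ 1424.28 px.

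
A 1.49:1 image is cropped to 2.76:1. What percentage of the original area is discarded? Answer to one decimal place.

2.76:1 is wider than 1.49:1, so the crop keeps the full width and trims the height.
(1.490)/(2.760) ≈ 0.540 of the area survives, leaving 46.01% discarded.

46.0%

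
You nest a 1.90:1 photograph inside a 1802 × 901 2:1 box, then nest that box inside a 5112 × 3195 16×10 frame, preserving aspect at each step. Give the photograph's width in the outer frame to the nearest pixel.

First fit — 1.90:1 into 1802×901 spans the height: 1711.90 × 901.00.
Second fit — the 2:1 canvas into 5112×3195 spans the width: 5112.00 × 2556.00 (×2.8368 from 1802×901).
Applying the same ×2.8368: 1711.90 → 4856.40.

4856 px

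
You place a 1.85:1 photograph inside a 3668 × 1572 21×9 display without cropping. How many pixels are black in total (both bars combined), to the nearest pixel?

Since 1.850 < 2.333, the photograph is height-limited.
That makes the image 2908.2000 px wide (1572 × 1.850).
Black = 3668 − 2908.2000 = 759.8000 px.
Across the 1572-px span: 759.8000 × 1572 ≈ 1194406 px.

1194406 pixels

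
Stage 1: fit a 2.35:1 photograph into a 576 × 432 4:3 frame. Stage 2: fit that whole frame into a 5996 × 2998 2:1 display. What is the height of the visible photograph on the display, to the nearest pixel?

First fit — 2.35:1 into 576×432 spans the width: 576.00 × 245.11.
4:3 in 5996×2998: fills the height, so the intermediate becomes 3997.33 × 2998.00 — a scale of ×6.9398.
Applying the same ×6.9398: 245.11 → 1700.99.

1701 px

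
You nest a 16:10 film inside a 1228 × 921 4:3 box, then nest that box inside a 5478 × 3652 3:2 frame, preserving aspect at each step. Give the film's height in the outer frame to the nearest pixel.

16:10 in 1228×921: fills the width, so the film is 1228.00 × 767.50.
4:3 in 5478×3652: fills the height, so the intermediate becomes 4869.33 × 3652.00 — a scale of ×3.9653.
So the film's height is 767.50 × 3.9653 ≈ 3043.33.

3043 px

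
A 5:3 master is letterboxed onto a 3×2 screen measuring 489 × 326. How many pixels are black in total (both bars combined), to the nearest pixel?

Since 1.667 > 1.500, the master is width-limited.
Content height = 489 × 3/5 ≈ 293.4000 px.
326 − 293.4000 = 32.6000 px of bars.
Bar area = 32.6000 × 489 ≈ 15941 px.

15941 pixels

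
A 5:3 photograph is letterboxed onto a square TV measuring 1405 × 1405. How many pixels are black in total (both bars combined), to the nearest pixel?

789610 pixels

Since 1.667 > 1.000, the photograph is width-limited.
The photograph is 1405 × 3/5 ≈ 843.0000 px tall.
1405 − 843.0000 = 562.0000 px of bars.
That's 562.0000 × 1405 ≈ 789610 black pixels.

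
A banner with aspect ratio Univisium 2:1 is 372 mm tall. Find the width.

372·2/1 = 744.

744 mm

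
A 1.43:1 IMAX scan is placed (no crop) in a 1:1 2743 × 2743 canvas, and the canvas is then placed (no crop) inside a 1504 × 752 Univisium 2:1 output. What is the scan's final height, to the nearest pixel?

1.43:1 IMAX in 2743×2743: fills the width, so the scan is 2743.00 × 1918.18.
Second fit — the 1:1 canvas into 1504×752 spans the height: 752.00 × 752.00 (×0.2742 from 2743×2743).
Applying the same ×0.2742: 1918.18 → 525.87.

526 px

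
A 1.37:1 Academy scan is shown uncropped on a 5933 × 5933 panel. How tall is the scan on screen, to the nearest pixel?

1.37:1 Academy (1.370) > 1:1 (1.000), so the scan fills the width.
The scan is 5933 / 1.370 ≈ 4330.66 px tall.

4331 px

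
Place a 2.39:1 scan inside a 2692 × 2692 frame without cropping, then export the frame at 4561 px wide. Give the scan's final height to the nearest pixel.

1908 px

At 2692×2692 the scan is width-limited, so height = 2692 / 2.390 ≈ 1126.36 px.
Resizing to 4561 px wide multiplies everything by 1.6943: 1126.36 → 1908.37 px.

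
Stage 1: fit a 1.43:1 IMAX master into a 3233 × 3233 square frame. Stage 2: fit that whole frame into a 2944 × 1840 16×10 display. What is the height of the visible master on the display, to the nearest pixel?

1.43:1 IMAX in 3233×3233: fills the width, so the master is 3233.00 × 2260.84.
Second fit — the square canvas into 2944×1840 spans the height: 1840.00 × 1840.00 (×0.5691 from 3233×3233).
The master scales with it: height 2260.84 × 0.5691 ≈ 1286.71.

1287 px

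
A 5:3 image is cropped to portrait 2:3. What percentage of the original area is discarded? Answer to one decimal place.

60.0%

Going from 5:3 to portrait 2:3 means cutting width while keeping height.
(0.667)/(1.667) ≈ 0.400 of the area survives, leaving 60.00% discarded.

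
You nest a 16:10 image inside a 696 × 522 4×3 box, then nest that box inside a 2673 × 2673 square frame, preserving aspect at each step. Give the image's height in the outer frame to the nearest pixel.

Inside the 696×522 canvas the image is width-limited at 696.00 × 435.00.
4×3 in 2673×2673: fills the width, so the intermediate becomes 2673.00 × 2004.75 — a scale of ×3.8405.
The image scales with it: height 435.00 × 3.8405 ≈ 1670.62.

1671 px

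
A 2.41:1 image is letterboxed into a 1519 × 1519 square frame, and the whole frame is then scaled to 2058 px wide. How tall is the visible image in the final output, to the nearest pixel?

854 px

In the 1519×1519 frame the image fills the width: height = 1519 / 2.410 ≈ 630.29 px.
Resizing to 2058 px wide multiplies everything by 1.3548: 630.29 → 853.94 px.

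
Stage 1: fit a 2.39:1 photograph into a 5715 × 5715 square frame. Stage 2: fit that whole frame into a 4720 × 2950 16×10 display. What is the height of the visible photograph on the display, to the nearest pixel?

First fit — 2.39:1 into 5715×5715 spans the width: 5715.00 × 2391.21.
Second fit — the square canvas into 4720×2950 spans the height: 2950.00 × 2950.00 (×0.5162 from 5715×5715).
So the photograph's height is 2391.21 × 0.5162 ≈ 1234.31.

1234 px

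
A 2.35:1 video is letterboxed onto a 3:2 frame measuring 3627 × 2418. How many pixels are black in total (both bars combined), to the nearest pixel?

2.35:1 is wider than 3:2, so it spans the full width.
The video is 3627 / 2.350 ≈ 1543.4043 px tall.
Leftover height: 2418 − 1543.4043 = 874.5957 px.
Across the 3627-px span: 874.5957 × 3627 ≈ 3172159 px.

3172159 pixels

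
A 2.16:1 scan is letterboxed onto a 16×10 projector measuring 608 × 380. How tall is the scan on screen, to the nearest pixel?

281 px

2.16:1 (2.160) > 16×10 (1.600), so the scan fills the width.
That makes the image 281.48 px tall (608 / 2.160).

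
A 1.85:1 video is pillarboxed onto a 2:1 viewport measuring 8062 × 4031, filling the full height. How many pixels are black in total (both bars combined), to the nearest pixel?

That makes the image 7457.3500 px wide (4031 × 1.850).
Leftover width: 8062 − 7457.3500 = 604.6500 px.
Across the 4031-px span: 604.6500 × 4031 ≈ 2437344 px.

2437344 pixels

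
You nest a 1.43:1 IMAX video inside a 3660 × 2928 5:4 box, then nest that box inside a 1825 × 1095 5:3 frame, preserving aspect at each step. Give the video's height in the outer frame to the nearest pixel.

957 px

1.43:1 IMAX in 3660×2928: fills the width, so the video is 3660.00 × 2559.44.
The 5:4 canvas is height-limited in 1825×1095, giving 1368.75 × 1095.00; scale factor 0.3740.
So the video's height is 2559.44 × 0.3740 ≈ 957.17.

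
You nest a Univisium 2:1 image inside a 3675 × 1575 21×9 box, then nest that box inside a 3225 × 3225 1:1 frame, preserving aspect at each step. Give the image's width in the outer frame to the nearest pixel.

2764 px

Inside the 3675×1575 canvas the image is height-limited at 3150.00 × 1575.00.
The 21×9 canvas is width-limited in 3225×3225, giving 3225.00 × 1382.14; scale factor 0.8776.
So the image's width is 3150.00 × 0.8776 ≈ 2764.29.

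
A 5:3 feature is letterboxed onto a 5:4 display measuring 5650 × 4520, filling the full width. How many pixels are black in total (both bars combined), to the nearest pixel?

6384500 pixels

The feature is 5650 × 3/5 ≈ 3390.0000 px tall.
Black = 4520 − 3390.0000 = 1130.0000 px.
Bar area = 1130.0000 × 5650 ≈ 6384500 px.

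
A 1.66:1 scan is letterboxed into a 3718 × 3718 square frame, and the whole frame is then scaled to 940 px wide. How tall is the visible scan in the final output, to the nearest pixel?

At 3718×3718 the scan is width-limited, so height = 3718 / 1.660 ≈ 2239.76 px.
Scaling 3718 → 940 is ×0.2528, so the height becomes 2239.76 × 0.2528 ≈ 566.27 px.

566 px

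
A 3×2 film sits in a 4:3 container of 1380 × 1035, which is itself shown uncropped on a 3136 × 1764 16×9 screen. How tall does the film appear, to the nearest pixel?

Inside the 1380×1035 canvas the film is width-limited at 1380.00 × 920.00.
4:3 in 3136×1764: fills the height, so the intermediate becomes 2352.00 × 1764.00 — a scale of ×1.7043.
So the film's height is 920.00 × 1.7043 ≈ 1568.00.

1568 px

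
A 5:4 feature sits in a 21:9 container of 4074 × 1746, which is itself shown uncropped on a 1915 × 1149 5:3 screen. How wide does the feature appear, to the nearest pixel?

5:4 in 4074×1746: fills the height, so the feature is 2182.50 × 1746.00.
Second fit — the 21:9 canvas into 1915×1149 spans the width: 1915.00 × 820.71 (×0.4701 from 4074×1746).
The feature scales with it: width 2182.50 × 0.4701 ≈ 1025.89.

1026 px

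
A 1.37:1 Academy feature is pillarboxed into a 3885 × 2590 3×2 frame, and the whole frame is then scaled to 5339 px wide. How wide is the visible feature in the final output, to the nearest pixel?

In the 3885×2590 frame the feature fills the height: width = 2590 × 1.370 ≈ 3548.30 px.
Scaling 3885 → 5339 is ×1.3743, so the width becomes 3548.30 × 1.3743 ≈ 4876.29 px.

4876 px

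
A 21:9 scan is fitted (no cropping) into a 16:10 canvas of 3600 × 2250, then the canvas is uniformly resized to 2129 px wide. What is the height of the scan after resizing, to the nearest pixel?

912 px

At 3600×2250 the scan is width-limited, so height = 3600 × 9/21 ≈ 1542.86 px.
The frame scales by 2129/3600 = 0.5914; 1542.86 × 0.5914 ≈ 912.43 px.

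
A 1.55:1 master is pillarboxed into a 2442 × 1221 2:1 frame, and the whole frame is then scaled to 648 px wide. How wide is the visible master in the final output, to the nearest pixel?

502 px

In the 2442×1221 frame the master fills the height: width = 1221 × 1.550 ≈ 1892.55 px.
Resizing to 648 px wide multiplies everything by 0.2654: 1892.55 → 502.20 px.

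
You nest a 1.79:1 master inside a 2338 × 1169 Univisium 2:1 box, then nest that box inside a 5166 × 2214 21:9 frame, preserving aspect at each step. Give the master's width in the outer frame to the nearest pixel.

First fit — 1.79:1 into 2338×1169 spans the height: 2092.51 × 1169.00.
Univisium 2:1 in 5166×2214: fills the height, so the intermediate becomes 4428.00 × 2214.00 — a scale of ×1.8939.
So the master's width is 2092.51 × 1.8939 ≈ 3963.06.

3963 px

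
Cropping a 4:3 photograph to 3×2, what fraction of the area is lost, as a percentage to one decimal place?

3×2 is wider than 4:3, so the crop keeps the full width and trims the height.
Area ratio = (1.333)/(1.500) = 88.89%; the remaining 11.11% is cropped out.

11.1%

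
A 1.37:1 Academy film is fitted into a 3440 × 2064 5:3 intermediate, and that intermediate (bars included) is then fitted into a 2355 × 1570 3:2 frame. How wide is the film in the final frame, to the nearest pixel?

First fit — 1.37:1 Academy into 3440×2064 spans the height: 2827.68 × 2064.00.
5:3 in 2355×1570: fills the width, so the intermediate becomes 2355.00 × 1413.00 — a scale of ×0.6846.
So the film's width is 2827.68 × 0.6846 ≈ 1935.81.

1936 px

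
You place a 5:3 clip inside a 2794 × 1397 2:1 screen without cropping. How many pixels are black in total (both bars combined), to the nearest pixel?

650536 pixels

5:3 (1.667) < 2:1 (2.000), so the clip fills the height.
The clip is 1397 × 5/3 ≈ 2328.3333 px wide.
Leftover width: 2794 − 2328.3333 = 465.6667 px.
Bar area = 465.6667 × 1397 ≈ 650536 px.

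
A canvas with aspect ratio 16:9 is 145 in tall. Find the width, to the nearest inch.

258 in

Width = 145 / 9 × 16 = 257.78.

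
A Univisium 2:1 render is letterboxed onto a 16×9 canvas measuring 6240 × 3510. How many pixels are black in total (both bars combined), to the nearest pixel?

Since 2.000 > 1.778, the render is width-limited.
Content height = 6240 × 1/2 ≈ 3120.0000 px.
Black = 3510 − 3120.0000 = 390.0000 px.
That's 390.0000 × 6240 ≈ 2433600 black pixels.

2433600 pixels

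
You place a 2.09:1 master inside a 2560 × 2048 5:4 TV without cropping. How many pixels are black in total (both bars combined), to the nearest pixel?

2107186 pixels

2.09:1 is wider than 5:4, so it spans the full width.
That makes the image 1224.8804 px tall (2560 / 2.090).
Leftover height: 2048 − 1224.8804 = 823.1196 px.
That's 823.1196 × 2560 ≈ 2107186 black pixels.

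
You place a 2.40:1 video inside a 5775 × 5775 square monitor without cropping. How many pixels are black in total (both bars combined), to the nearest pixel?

19454531 pixels

2.40:1 (2.400) > square (1.000), so the video fills the width.
Content height = 5775 / 2.400 ≈ 2406.2500 px.
5775 − 2406.2500 = 3368.7500 px of bars.
Across the 5775-px span: 3368.7500 × 5775 ≈ 19454531 px.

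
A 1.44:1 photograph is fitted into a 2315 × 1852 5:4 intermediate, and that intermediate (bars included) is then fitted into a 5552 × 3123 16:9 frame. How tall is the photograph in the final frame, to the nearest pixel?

First fit — 1.44:1 into 2315×1852 spans the width: 2315.00 × 1607.64.
Second fit — the 5:4 canvas into 5552×3123 spans the height: 3903.75 × 3123.00 (×1.6863 from 2315×1852).
Applying the same ×1.6863: 1607.64 → 2710.94.

2711 px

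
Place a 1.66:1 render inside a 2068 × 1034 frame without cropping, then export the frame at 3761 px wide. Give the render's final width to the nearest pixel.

3122 px

Fitted into 2068×1034, the render spans the height; its width is 1034 × 1.660 ≈ 1716.44 px.
Scaling 2068 → 3761 is ×1.8187, so the width becomes 1716.44 × 1.8187 ≈ 3121.63 px.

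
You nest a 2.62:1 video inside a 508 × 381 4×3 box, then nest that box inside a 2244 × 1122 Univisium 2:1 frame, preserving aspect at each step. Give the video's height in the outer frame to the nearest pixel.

571 px

2.62:1 in 508×381: fills the width, so the video is 508.00 × 193.89.
4×3 in 2244×1122: fills the height, so the intermediate becomes 1496.00 × 1122.00 — a scale of ×2.9449.
The video scales with it: height 193.89 × 2.9449 ≈ 570.99.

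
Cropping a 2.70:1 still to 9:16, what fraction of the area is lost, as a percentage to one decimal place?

79.2%

The height stays; only width is cut (since 9:16 is narrower than 2.70:1).
Fraction kept = (0.562)/(2.700) ≈ 20.83%, so 79.17% is lost.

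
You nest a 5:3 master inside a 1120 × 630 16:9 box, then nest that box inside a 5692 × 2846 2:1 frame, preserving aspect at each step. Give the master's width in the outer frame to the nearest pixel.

First fit — 5:3 into 1120×630 spans the height: 1050.00 × 630.00.
Second fit — the 16:9 canvas into 5692×2846 spans the height: 5059.56 × 2846.00 (×4.5175 from 1120×630).
So the master's width is 1050.00 × 4.5175 ≈ 4743.33.

4743 px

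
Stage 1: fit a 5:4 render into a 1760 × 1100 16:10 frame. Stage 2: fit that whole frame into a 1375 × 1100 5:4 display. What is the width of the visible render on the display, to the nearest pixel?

1074 px

First fit — 5:4 into 1760×1100 spans the height: 1375.00 × 1100.00.
Second fit — the 16:10 canvas into 1375×1100 spans the width: 1375.00 × 859.38 (×0.7812 from 1760×1100).
The render scales with it: width 1375.00 × 0.7812 ≈ 1074.22.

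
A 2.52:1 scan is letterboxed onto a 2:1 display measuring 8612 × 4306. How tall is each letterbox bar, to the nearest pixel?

444 px

2.52:1 (2.520) > 2:1 (2.000), so the scan fills the width.
That makes the image 3417.46 px tall (8612 / 2.520).
Leftover height: 4306 − 3417.46 = 888.54 px → 444.27 each side.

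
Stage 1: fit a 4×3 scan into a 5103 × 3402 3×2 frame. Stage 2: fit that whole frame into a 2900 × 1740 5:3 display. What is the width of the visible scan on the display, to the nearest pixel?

4×3 in 5103×3402: fills the height, so the scan is 4536.00 × 3402.00.
3×2 in 2900×1740: fills the height, so the intermediate becomes 2610.00 × 1740.00 — a scale of ×0.5115.
The scan scales with it: width 4536.00 × 0.5115 ≈ 2320.00.

2320 px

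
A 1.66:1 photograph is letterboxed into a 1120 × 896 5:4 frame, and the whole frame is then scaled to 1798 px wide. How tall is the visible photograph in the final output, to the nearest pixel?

At 1120×896 the photograph is width-limited, so height = 1120 / 1.660 ≈ 674.70 px.
Scaling 1120 → 1798 is ×1.6054, so the height becomes 674.70 × 1.6054 ≈ 1083.13 px.

1083 px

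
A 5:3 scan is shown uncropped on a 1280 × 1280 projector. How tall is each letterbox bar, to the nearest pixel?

5:3 (1.667) > square (1.000), so the scan fills the width.
That makes the image 768.00 px tall (1280 × 3/5).
Black = 1280 − 768.00 = 512.00 px, or 256.00 per bar.

256 px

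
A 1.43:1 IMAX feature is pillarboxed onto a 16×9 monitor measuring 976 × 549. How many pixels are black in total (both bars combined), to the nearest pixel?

104821 pixels

1.43:1 IMAX (1.430) < 16×9 (1.778), so the feature fills the height.
The feature is 549 × 1.430 ≈ 785.0700 px wide.
Leftover width: 976 − 785.0700 = 190.9300 px.
That's 190.9300 × 549 ≈ 104821 black pixels.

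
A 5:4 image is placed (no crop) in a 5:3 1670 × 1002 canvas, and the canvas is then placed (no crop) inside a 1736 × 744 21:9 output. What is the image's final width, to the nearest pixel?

First fit — 5:4 into 1670×1002 spans the height: 1252.50 × 1002.00.
5:3 in 1736×744: fills the height, so the intermediate becomes 1240.00 × 744.00 — a scale of ×0.7425.
So the image's width is 1252.50 × 0.7425 ≈ 930.00.

930 px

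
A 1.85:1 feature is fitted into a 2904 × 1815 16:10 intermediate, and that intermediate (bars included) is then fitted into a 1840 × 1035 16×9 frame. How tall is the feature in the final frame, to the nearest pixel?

895 px

First fit — 1.85:1 into 2904×1815 spans the width: 2904.00 × 1569.73.
16:10 in 1840×1035: fills the height, so the intermediate becomes 1656.00 × 1035.00 — a scale of ×0.5702.
Applying the same ×0.5702: 1569.73 → 895.14.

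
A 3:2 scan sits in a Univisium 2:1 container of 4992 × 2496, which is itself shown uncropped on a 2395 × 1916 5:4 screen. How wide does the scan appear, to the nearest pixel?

1796 px

3:2 in 4992×2496: fills the height, so the scan is 3744.00 × 2496.00.
Univisium 2:1 in 2395×1916: fills the width, so the intermediate becomes 2395.00 × 1197.50 — a scale of ×0.4798.
The scan scales with it: width 3744.00 × 0.4798 ≈ 1796.25.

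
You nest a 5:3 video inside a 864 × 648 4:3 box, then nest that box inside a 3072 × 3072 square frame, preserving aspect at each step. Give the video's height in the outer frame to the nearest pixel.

1843 px

First fit — 5:3 into 864×648 spans the width: 864.00 × 518.40.
4:3 in 3072×3072: fills the width, so the intermediate becomes 3072.00 × 2304.00 — a scale of ×3.5556.
Applying the same ×3.5556: 518.40 → 1843.20.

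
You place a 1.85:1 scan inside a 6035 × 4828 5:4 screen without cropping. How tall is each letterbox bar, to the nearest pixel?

1.85:1 is wider than 5:4, so it spans the full width.
The scan is 6035 / 1.850 ≈ 3262.16 px tall.
4828 − 3262.16 = 1565.84 px of bars (782.92 each).

783 px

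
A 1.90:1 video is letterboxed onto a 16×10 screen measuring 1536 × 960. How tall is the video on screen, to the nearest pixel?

1.90:1 is wider than 16×10, so it spans the full width.
The video is 1536 / 1.900 ≈ 808.42 px tall.

808 px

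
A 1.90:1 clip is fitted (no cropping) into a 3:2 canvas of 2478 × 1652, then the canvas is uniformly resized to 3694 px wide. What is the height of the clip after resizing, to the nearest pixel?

At 2478×1652 the clip is width-limited, so height = 2478 / 1.900 ≈ 1304.21 px.
The frame scales by 3694/2478 = 1.4907; 1304.21 × 1.4907 ≈ 1944.21 px.

1944 px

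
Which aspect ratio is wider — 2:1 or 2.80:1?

2 and 2.8; 2.8 > 2.

2.80:1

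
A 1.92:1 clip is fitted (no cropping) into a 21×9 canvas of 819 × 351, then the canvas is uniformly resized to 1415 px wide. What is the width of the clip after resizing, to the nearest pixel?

1164 px

Fitted into 819×351, the clip spans the height; its width is 351 × 1.920 ≈ 673.92 px.
Scaling 819 → 1415 is ×1.7277, so the width becomes 673.92 × 1.7277 ≈ 1164.34 px.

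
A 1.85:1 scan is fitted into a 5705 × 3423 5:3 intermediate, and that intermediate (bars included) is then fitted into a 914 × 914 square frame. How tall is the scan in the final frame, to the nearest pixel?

1.85:1 in 5705×3423: fills the width, so the scan is 5705.00 × 3083.78.
5:3 in 914×914: fills the width, so the intermediate becomes 914.00 × 548.40 — a scale of ×0.1602.
The scan scales with it: height 3083.78 × 0.1602 ≈ 494.05.

494 px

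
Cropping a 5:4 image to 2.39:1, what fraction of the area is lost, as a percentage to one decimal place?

47.7%

2.39:1 is wider than 5:4, so the crop keeps the full width and trims the height.
Area ratio = (1.250)/(2.390) = 52.30%; the remaining 47.70% is cropped out.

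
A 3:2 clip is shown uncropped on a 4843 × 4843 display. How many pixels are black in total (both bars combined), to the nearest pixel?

3:2 (1.500) > 1:1 (1.000), so the clip fills the width.
Content height = 4843 × 2/3 ≈ 3228.6667 px.
Black = 4843 − 3228.6667 = 1614.3333 px.
Bar area = 1614.3333 × 4843 ≈ 7818216 px.

7818216 pixels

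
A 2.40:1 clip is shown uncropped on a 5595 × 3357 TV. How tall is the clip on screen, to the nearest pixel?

2.40:1 (2.400) > 5:3 (1.667), so the clip fills the width.
The clip is 5595 / 2.400 ≈ 2331.25 px tall.

2331 px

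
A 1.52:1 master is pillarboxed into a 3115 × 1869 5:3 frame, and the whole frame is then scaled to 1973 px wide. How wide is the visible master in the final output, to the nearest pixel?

In the 3115×1869 frame the master fills the height: width = 1869 × 1.520 ≈ 2840.88 px.
Scaling 3115 → 1973 is ×0.6334, so the width becomes 2840.88 × 0.6334 ≈ 1799.38 px.

1799 px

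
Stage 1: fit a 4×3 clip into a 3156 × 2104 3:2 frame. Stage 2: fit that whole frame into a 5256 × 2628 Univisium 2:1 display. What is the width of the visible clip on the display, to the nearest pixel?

3504 px

Inside the 3156×2104 canvas the clip is height-limited at 2805.33 × 2104.00.
3:2 in 5256×2628: fills the height, so the intermediate becomes 3942.00 × 2628.00 — a scale of ×1.2490.
The clip scales with it: width 2805.33 × 1.2490 ≈ 3504.00.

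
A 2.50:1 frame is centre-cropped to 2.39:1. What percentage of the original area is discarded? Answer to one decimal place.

4.4%

Going from 2.50:1 to 2.39:1 means cutting width while keeping height.
(2.390)/(2.500) ≈ 0.956 of the area survives, leaving 4.40% discarded.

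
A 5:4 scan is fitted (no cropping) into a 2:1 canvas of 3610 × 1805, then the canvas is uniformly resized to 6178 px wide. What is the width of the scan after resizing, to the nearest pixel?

At 3610×1805 the scan is height-limited, so width = 1805 × 5/4 ≈ 2256.25 px.
Scaling 3610 → 6178 is ×1.7114, so the width becomes 2256.25 × 1.7114 ≈ 3861.25 px.

3861 px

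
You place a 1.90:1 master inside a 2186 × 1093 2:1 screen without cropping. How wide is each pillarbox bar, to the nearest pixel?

55 px

1.90:1 (1.900) < 2:1 (2.000), so the master fills the height.
The master is 1093 × 1.900 ≈ 2076.70 px wide.
2186 − 2076.70 = 109.30 px of bars (54.65 each).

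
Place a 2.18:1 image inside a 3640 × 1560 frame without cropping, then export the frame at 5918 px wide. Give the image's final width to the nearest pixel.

5529 px

Fitted into 3640×1560, the image spans the height; its width is 1560 × 2.180 ≈ 3400.80 px.
Scaling 3640 → 5918 is ×1.6258, so the width becomes 3400.80 × 1.6258 ≈ 5529.10 px.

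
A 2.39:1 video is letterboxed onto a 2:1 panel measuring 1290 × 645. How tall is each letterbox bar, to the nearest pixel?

2.39:1 (2.390) > 2:1 (2.000), so the video fills the width.
The video is 1290 / 2.390 ≈ 539.75 px tall.
Black = 645 − 539.75 = 105.25 px, or 52.63 per bar.

53 px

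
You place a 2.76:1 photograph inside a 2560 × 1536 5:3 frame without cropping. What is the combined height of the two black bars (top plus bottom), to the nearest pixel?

2.76:1 (2.760) > 5:3 (1.667), so the photograph fills the width.
That makes the image 927.54 px tall (2560 / 2.760).
Black = 1536 − 927.54 = 608.46 px.

608 px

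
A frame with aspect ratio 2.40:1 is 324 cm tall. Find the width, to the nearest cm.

778 cm

324 × 2.400 = 777.60.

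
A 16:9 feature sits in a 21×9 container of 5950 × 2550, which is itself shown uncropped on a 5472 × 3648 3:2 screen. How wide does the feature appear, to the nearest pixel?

Inside the 5950×2550 canvas the feature is height-limited at 4533.33 × 2550.00.
Second fit — the 21×9 canvas into 5472×3648 spans the width: 5472.00 × 2345.14 (×0.9197 from 5950×2550).
So the feature's width is 4533.33 × 0.9197 ≈ 4169.14.

4169 px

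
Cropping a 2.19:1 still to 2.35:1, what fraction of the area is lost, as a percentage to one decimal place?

The width stays; only height is cut (since 2.35:1 is wider than 2.19:1).
(2.190)/(2.350) ≈ 0.932 of the area survives, leaving 6.81% discarded.

6.8%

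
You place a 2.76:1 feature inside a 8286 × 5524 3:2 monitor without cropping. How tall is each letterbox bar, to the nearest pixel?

2.76:1 is wider than 3:2, so it spans the full width.
The feature is 8286 / 2.760 ≈ 3002.17 px tall.
Leftover height: 5524 − 3002.17 = 2521.83 px → 1260.91 each side.

1261 px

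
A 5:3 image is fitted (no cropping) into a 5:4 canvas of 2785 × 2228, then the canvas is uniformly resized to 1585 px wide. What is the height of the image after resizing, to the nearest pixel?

In the 2785×2228 frame the image fills the width: height = 2785 × 3/5 ≈ 1671.00 px.
Resizing to 1585 px wide multiplies everything by 0.5691: 1671.00 → 951.00 px.

951 px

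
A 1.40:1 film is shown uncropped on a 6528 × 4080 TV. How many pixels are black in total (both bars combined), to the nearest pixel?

1.40:1 is narrower than 16:10, so it spans the full height.
That makes the image 5712.0000 px wide (4080 × 1.400).
6528 − 5712.0000 = 816.0000 px of bars.
That's 816.0000 × 4080 ≈ 3329280 black pixels.

3329280 pixels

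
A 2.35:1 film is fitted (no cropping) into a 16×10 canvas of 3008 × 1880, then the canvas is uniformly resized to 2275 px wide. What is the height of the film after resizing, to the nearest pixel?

At 3008×1880 the film is width-limited, so height = 3008 / 2.350 ≈ 1280.00 px.
Resizing to 2275 px wide multiplies everything by 0.7563: 1280.00 → 968.09 px.

968 px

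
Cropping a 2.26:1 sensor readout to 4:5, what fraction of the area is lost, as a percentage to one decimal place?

64.6%

4:5 is narrower than 2.26:1, so the crop keeps the full height and trims the width.
Area ratio = (0.800)/(2.260) = 35.40%; the remaining 64.60% is cropped out.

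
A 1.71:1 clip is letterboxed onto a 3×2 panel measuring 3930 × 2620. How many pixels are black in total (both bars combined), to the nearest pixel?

Since 1.710 > 1.500, the clip is width-limited.
The clip is 3930 / 1.710 ≈ 2298.2456 px tall.
Leftover height: 2620 − 2298.2456 = 321.7544 px.
Across the 3930-px span: 321.7544 × 3930 ≈ 1264495 px.

1264495 pixels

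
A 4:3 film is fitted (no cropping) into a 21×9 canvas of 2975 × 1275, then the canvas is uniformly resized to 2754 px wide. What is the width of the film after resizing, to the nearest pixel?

1574 px

In the 2975×1275 frame the film fills the height: width = 1275 × 4/3 ≈ 1700.00 px.
The frame scales by 2754/2975 = 0.9257; 1700.00 × 0.9257 ≈ 1573.71 px.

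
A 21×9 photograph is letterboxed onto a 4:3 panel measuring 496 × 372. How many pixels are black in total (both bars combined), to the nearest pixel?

21×9 is wider than 4:3, so it spans the full width.
That makes the image 212.5714 px tall (496 × 9/21).
Black = 372 − 212.5714 = 159.4286 px.
That's 159.4286 × 496 ≈ 79077 black pixels.

79077 pixels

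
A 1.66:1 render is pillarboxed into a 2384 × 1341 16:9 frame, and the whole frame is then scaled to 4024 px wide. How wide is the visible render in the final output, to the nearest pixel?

3757 px

At 2384×1341 the render is height-limited, so width = 1341 × 1.660 ≈ 2226.06 px.
The frame scales by 4024/2384 = 1.6879; 2226.06 × 1.6879 ≈ 3757.41 px.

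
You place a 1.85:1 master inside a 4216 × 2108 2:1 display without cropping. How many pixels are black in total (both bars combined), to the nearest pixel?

666550 pixels

1.85:1 (1.850) < 2:1 (2.000), so the master fills the height.
The master is 2108 × 1.850 ≈ 3899.8000 px wide.
4216 − 3899.8000 = 316.2000 px of bars.
Bar area = 316.2000 × 2108 ≈ 666550 px.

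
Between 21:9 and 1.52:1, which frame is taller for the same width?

1.52:1

21:9 = 2.333 and 1.52; 2.333 > 1.52. The smaller width-to-height ratio is the taller frame.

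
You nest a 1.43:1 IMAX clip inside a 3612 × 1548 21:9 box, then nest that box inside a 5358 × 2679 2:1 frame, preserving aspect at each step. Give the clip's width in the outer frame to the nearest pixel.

3284 px

First fit — 1.43:1 IMAX into 3612×1548 spans the height: 2213.64 × 1548.00.
The 21:9 canvas is width-limited in 5358×2679, giving 5358.00 × 2296.29; scale factor 1.4834.
Applying the same ×1.4834: 2213.64 → 3283.69.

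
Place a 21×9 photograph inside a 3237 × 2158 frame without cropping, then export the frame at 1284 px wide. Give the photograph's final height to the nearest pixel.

At 3237×2158 the photograph is width-limited, so height = 3237 × 9/21 ≈ 1387.29 px.
The frame scales by 1284/3237 = 0.3967; 1387.29 × 0.3967 ≈ 550.29 px.

550 px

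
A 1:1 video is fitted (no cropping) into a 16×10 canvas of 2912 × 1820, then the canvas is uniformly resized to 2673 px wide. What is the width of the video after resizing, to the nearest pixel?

1671 px

In the 2912×1820 frame the video fills the height: width = 1820 × 1/1 ≈ 1820.00 px.
Resizing to 2673 px wide multiplies everything by 0.9179: 1820.00 → 1670.62 px.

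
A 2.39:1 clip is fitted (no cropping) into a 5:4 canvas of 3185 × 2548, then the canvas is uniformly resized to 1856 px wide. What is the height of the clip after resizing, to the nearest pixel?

777 px

At 3185×2548 the clip is width-limited, so height = 3185 / 2.390 ≈ 1332.64 px.
Scaling 3185 → 1856 is ×0.5827, so the height becomes 1332.64 × 0.5827 ≈ 776.57 px.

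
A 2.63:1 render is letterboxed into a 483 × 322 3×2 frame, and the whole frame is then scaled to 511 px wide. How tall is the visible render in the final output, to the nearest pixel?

194 px

At 483×322 the render is width-limited, so height = 483 / 2.630 ≈ 183.65 px.
The frame scales by 511/483 = 1.0580; 183.65 × 1.0580 ≈ 194.30 px.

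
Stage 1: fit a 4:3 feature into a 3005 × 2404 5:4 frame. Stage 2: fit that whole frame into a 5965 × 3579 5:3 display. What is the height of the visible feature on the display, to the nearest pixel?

3355 px

4:3 in 3005×2404: fills the width, so the feature is 3005.00 × 2253.75.
The 5:4 canvas is height-limited in 5965×3579, giving 4473.75 × 3579.00; scale factor 1.4888.
The feature scales with it: height 2253.75 × 1.4888 ≈ 3355.31.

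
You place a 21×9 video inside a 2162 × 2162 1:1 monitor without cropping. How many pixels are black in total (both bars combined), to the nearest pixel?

2670997 pixels

Since 2.333 > 1.000, the video is width-limited.
That makes the image 926.5714 px tall (2162 × 9/21).
Black = 2162 − 926.5714 = 1235.4286 px.
Bar area = 1235.4286 × 2162 ≈ 2670997 px.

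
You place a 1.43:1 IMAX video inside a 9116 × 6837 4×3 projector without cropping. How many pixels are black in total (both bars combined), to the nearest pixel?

4213186 pixels

1.43:1 IMAX is wider than 4×3, so it spans the full width.
That makes the image 6374.8252 px tall (9116 / 1.430).
Black = 6837 − 6374.8252 = 462.1748 px.
Bar area = 462.1748 × 9116 ≈ 4213186 px.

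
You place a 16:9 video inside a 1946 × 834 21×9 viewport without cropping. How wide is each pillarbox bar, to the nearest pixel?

232 px

16:9 is narrower than 21×9, so it spans the full height.
The video is 834 × 16/9 ≈ 1482.67 px wide.
Black = 1946 − 1482.67 = 463.33 px, or 231.67 per bar.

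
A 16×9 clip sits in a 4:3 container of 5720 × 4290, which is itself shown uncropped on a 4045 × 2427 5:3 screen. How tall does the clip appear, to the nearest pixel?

First fit — 16×9 into 5720×4290 spans the width: 5720.00 × 3217.50.
Second fit — the 4:3 canvas into 4045×2427 spans the height: 3236.00 × 2427.00 (×0.5657 from 5720×4290).
The clip scales with it: height 3217.50 × 0.5657 ≈ 1820.25.

1820 px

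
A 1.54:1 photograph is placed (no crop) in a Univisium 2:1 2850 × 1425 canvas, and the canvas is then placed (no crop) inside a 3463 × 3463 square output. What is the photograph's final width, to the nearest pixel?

2667 px

Inside the 2850×1425 canvas the photograph is height-limited at 2194.50 × 1425.00.
Second fit — the Univisium 2:1 canvas into 3463×3463 spans the width: 3463.00 × 1731.50 (×1.2151 from 2850×1425).
The photograph scales with it: width 2194.50 × 1.2151 ≈ 2666.51.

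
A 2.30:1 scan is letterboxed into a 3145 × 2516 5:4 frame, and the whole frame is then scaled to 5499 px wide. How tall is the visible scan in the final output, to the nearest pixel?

In the 3145×2516 frame the scan fills the width: height = 3145 / 2.300 ≈ 1367.39 px.
Scaling 3145 → 5499 is ×1.7485, so the height becomes 1367.39 × 1.7485 ≈ 2390.87 px.

2391 px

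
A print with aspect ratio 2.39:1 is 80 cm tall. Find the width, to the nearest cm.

At 2.39:1, 80 × 2.390 ≈ 191.20.

191 cm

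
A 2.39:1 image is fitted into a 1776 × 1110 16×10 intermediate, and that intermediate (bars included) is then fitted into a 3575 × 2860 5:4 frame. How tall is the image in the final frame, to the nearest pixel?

Inside the 1776×1110 canvas the image is width-limited at 1776.00 × 743.10.
16×10 in 3575×2860: fills the width, so the intermediate becomes 3575.00 × 2234.38 — a scale of ×2.0130.
Applying the same ×2.0130: 743.10 → 1495.82.

1496 px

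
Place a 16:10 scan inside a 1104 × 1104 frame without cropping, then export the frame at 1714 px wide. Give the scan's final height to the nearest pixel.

At 1104×1104 the scan is width-limited, so height = 1104 × 10/16 ≈ 690.00 px.
Scaling 1104 → 1714 is ×1.5525, so the height becomes 690.00 × 1.5525 ≈ 1071.25 px.

1071 px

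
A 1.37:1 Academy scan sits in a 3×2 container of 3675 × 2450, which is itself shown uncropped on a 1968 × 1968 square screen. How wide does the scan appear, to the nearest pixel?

1797 px

1.37:1 Academy in 3675×2450: fills the height, so the scan is 3356.50 × 2450.00.
The 3×2 canvas is width-limited in 1968×1968, giving 1968.00 × 1312.00; scale factor 0.5355.
Applying the same ×0.5355: 3356.50 → 1797.44.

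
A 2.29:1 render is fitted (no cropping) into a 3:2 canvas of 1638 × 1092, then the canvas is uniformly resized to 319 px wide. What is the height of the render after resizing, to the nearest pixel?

In the 1638×1092 frame the render fills the width: height = 1638 / 2.290 ≈ 715.28 px.
The frame scales by 319/1638 = 0.1947; 715.28 × 0.1947 ≈ 139.30 px.

139 px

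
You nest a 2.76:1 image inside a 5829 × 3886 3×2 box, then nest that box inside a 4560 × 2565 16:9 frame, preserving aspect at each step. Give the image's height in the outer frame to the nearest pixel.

Inside the 5829×3886 canvas the image is width-limited at 5829.00 × 2111.96.
Second fit — the 3×2 canvas into 4560×2565 spans the height: 3847.50 × 2565.00 (×0.6601 from 5829×3886).
The image scales with it: height 2111.96 × 0.6601 ≈ 1394.02.

1394 px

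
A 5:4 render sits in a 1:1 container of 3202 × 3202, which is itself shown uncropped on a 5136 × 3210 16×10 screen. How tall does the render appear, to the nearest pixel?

5:4 in 3202×3202: fills the width, so the render is 3202.00 × 2561.60.
1:1 in 5136×3210: fills the height, so the intermediate becomes 3210.00 × 3210.00 — a scale of ×1.0025.
Applying the same ×1.0025: 2561.60 → 2568.00.

2568 px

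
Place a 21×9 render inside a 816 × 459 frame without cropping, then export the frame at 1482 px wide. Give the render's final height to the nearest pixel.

635 px

At 816×459 the render is width-limited, so height = 816 × 9/21 ≈ 349.71 px.
The frame scales by 1482/816 = 1.8162; 349.71 × 1.8162 ≈ 635.14 px.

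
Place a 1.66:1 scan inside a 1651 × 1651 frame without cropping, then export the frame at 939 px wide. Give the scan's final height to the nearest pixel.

At 1651×1651 the scan is width-limited, so height = 1651 / 1.660 ≈ 994.58 px.
Resizing to 939 px wide multiplies everything by 0.5687: 994.58 → 565.66 px.

566 px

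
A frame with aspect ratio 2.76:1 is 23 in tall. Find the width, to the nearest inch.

Width = 23 × 2.760 = 63.48.

63 in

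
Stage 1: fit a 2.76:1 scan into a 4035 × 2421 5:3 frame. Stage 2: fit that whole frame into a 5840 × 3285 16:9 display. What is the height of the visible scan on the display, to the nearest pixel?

1984 px

Inside the 4035×2421 canvas the scan is width-limited at 4035.00 × 1461.96.
The 5:3 canvas is height-limited in 5840×3285, giving 5475.00 × 3285.00; scale factor 1.3569.
So the scan's height is 1461.96 × 1.3569 ≈ 1983.70.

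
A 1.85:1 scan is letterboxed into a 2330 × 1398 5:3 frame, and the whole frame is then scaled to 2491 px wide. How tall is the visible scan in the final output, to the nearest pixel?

Fitted into 2330×1398, the scan spans the width; its height is 2330 / 1.850 ≈ 1259.46 px.
Scaling 2330 → 2491 is ×1.0691, so the height becomes 1259.46 × 1.0691 ≈ 1346.49 px.

1346 px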